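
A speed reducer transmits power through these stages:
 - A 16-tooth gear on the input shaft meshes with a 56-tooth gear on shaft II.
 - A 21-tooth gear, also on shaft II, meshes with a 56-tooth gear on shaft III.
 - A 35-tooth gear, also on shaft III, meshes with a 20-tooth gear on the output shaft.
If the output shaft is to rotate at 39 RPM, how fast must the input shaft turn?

208 RPM

Overall ratio R = 3.5 × 2.6667 × 0.57143 = 5.3333.
Required input speed = output speed × R = 39 × 5.3333 = 208 RPM.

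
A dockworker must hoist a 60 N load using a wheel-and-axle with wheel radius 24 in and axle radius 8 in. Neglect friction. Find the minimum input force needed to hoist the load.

Wheel-and-axle MA = R/r = 24/8 = 3.
Effort = load / MA = 60 / 3 = 20 N.

20 N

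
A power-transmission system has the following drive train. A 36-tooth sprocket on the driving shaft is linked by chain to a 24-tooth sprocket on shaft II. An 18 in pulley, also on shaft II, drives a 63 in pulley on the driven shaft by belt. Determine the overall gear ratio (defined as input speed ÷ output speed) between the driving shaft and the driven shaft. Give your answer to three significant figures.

Each stage contributes driven/driver: chain 24/36 = 0.66667, belt 63/18 = 3.5.
Overall: 0.66667 × 3.5 = 2.3333.

2.33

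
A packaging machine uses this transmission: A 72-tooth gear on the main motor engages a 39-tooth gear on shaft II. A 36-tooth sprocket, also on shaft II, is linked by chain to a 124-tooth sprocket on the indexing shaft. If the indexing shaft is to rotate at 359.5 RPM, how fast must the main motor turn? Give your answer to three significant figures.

671 RPM

Overall ratio R = 0.54167 × 3.4444 = 1.8657.
Required input speed = output speed × R = 359.5 × 1.8657 = 670.73 RPM.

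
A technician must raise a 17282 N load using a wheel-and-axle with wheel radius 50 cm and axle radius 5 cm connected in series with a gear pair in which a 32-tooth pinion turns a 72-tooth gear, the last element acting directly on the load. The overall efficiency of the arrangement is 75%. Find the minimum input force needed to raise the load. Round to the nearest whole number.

1024 N

Wheel-and-axle MA = R/r = 50/5 = 10.
Gear pair MA = 72/32 = 2.25.
Combined ideal MA = 10 × 2.25 = 22.5.
Actual MA = 22.5 × 0.75 = 16.875.
Effort = load / actual MA = 17282 / 16.875 = 1024.1 N.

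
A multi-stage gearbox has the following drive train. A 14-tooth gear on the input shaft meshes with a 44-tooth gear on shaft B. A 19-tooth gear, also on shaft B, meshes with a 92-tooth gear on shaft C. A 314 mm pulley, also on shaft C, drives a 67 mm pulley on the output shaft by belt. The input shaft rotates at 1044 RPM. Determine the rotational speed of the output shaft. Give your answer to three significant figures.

322 RPM

Gear mesh: ratio = 44/14 = 3.1429, so shaft B turns at 1044 / 3.1429 = 332.18 RPM.
Gear mesh: ratio = 92/19 = 4.8421, so shaft C turns at 332.18 / 4.8421 = 68.603 RPM.
Belt: ratio = 67/314 = 0.21338, so the output shaft turns at 68.603 / 0.21338 = 321.51 RPM.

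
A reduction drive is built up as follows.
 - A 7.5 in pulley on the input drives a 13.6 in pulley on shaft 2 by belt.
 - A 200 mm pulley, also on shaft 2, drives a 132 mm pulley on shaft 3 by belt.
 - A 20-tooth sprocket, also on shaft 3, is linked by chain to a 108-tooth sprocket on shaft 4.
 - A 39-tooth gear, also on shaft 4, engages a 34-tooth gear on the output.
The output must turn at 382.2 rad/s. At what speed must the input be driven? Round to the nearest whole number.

Overall ratio R = 1.8133 × 0.66 × 5.4 × 0.87179 = 5.6342.
Required input speed = output speed × R = 382.2 × 5.6342 = 2153.4 rad/s.

2153 rad/s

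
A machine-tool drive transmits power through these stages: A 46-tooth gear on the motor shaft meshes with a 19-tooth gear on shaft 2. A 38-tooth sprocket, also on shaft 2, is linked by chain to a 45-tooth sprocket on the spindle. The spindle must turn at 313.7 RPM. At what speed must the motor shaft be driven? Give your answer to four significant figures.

Overall ratio R = 0.41304 × 1.1842 = 0.48913.
Required input speed = output speed × R = 313.7 × 0.48913 = 153.44 RPM.

153.4 RPM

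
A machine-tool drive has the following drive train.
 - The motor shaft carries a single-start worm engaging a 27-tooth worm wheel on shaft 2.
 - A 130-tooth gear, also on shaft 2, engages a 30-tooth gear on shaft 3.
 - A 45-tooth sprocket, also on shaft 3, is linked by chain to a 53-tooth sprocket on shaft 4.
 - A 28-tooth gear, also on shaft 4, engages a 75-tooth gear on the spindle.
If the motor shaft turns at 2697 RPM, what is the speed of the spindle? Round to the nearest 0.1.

137.2 RPM

Worm: ratio = 27/1 = 27, so shaft 2 turns at 2697 / 27 = 99.889 RPM.
Gear mesh: ratio = 30/130 = 0.23077, so shaft 3 turns at 99.889 / 0.23077 = 432.85 RPM.
Chain: ratio = 53/45 = 1.1778, so shaft 4 turns at 432.85 / 1.1778 = 367.52 RPM.
Gear mesh: ratio = 75/28 = 2.6786, so the spindle turns at 367.52 / 2.6786 = 137.21 RPM.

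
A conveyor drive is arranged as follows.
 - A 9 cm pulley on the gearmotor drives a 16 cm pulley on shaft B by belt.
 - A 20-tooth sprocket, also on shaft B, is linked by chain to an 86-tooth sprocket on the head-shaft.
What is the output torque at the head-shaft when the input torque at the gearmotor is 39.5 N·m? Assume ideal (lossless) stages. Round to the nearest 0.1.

Belt: ratio = 16/9 = 1.7778; torque at shaft B = 39.5 × 1.7778 = 70.222 N·m.
Chain: ratio = 86/20 = 4.3; torque at the head-shaft = 70.222 × 4.3 = 301.96 N·m.

302.0 N·m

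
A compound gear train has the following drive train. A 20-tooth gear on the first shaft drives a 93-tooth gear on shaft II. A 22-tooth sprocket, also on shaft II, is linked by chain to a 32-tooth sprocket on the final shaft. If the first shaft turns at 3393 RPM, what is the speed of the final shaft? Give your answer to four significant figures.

the first shaft → shaft II (gear mesh, 93/20): 3393 ÷ 4.65 = 729.68 RPM
shaft II → the final shaft (chain, 32/22): 729.68 ÷ 1.4545 = 501.65 RPM

501.7 RPM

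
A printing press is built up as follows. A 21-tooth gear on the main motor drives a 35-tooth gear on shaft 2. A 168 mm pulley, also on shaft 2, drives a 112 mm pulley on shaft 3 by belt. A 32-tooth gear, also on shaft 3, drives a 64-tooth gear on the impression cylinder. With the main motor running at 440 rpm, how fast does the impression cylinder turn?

the main motor → shaft 2 (gear mesh, 35/21): 440 ÷ 1.6667 = 264 rpm
shaft 2 → shaft 3 (belt, 112/168): 264 ÷ 0.66667 = 396 rpm
shaft 3 → the impression cylinder (gear mesh, 64/32): 396 ÷ 2 = 198 rpm

198 rpm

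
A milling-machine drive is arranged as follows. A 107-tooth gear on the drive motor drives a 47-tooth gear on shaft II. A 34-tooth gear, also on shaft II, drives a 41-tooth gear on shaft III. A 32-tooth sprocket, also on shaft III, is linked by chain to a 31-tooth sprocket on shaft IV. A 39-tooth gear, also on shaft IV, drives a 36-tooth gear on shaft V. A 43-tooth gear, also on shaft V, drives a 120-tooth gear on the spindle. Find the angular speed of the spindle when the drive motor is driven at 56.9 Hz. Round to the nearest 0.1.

the drive motor → shaft II (gear mesh, 47/107): 56.9 ÷ 0.43925 = 129.54 Hz
shaft II → shaft III (gear mesh, 41/34): 129.54 ÷ 1.2059 = 107.42 Hz
shaft III → shaft IV (chain, 31/32): 107.42 ÷ 0.96875 = 110.89 Hz
shaft IV → shaft V (gear mesh, 36/39): 110.89 ÷ 0.92308 = 120.13 Hz
shaft V → the spindle (gear mesh, 120/43): 120.13 ÷ 2.7907 = 43.046 Hz

43.0 Hz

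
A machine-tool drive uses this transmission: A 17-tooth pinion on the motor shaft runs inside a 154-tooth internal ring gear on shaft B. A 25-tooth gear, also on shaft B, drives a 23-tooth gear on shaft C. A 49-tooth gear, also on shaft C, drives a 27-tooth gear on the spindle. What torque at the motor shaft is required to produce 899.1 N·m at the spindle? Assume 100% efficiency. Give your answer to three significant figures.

Overall ratio R = 9.0588 × 0.92 × 0.55102 = 4.5923.
Input torque = output torque / R = 899.1 / 4.5923 = 195.79 N·m.

196 N·m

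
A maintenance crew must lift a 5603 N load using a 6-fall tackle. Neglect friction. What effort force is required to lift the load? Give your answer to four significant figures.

Block-and-tackle MA = number of supporting rope parts = 6.
Effort = load / MA = 5603 / 6 = 933.83 N.

933.8 N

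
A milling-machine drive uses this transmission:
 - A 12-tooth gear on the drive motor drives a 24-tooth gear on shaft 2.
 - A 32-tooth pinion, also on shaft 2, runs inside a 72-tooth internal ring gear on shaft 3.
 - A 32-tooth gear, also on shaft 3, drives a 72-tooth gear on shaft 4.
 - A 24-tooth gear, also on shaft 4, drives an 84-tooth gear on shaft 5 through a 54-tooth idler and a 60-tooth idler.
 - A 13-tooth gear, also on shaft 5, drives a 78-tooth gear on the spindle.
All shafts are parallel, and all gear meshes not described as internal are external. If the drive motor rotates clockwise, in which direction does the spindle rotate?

clockwise

the drive motor → shaft 2: external mesh, 1 reversal → CCW.
shaft 2 → shaft 3: internal mesh, same direction → CCW.
shaft 3 → shaft 4: external mesh, 1 reversal → CW.
shaft 4 → shaft 5: driver → idler → idler → driven is 3 external meshes, 3 reversals → CCW.
shaft 5 → the spindle: external mesh, 1 reversal → CW.
6 reversals in total — an even number — so the spindle turns the same way as the drive motor.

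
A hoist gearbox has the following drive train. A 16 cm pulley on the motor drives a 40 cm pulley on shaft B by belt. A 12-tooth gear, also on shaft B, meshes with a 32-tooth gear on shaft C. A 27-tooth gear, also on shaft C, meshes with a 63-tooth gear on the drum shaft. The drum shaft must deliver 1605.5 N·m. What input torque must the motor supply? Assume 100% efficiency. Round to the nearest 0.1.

Overall ratio R = 2.5 × 2.6667 × 2.3333 = 15.556.
Input torque = output torque / R = 1605.5 / 15.556 = 103.21 N·m.

103.2 N·m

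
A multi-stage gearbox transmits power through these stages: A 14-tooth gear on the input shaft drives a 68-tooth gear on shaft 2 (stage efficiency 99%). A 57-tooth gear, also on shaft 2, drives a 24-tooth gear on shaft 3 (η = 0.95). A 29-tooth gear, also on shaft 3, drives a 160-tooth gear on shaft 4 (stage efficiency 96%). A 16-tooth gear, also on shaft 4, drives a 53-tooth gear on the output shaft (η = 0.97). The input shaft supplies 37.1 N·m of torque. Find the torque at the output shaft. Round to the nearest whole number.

After the gear mesh (68/14): 37.1 × 4.8571 × 0.99 = 178.4 N·m
After the gear mesh (24/57): 178.4 × 0.42105 × 0.95 = 71.359 N·m
After the gear mesh (160/29): 71.359 × 5.5172 × 0.96 = 377.96 N·m
After the gear mesh (53/16): 377.96 × 3.3125 × 0.97 = 1214.4 N·m

1214 N·m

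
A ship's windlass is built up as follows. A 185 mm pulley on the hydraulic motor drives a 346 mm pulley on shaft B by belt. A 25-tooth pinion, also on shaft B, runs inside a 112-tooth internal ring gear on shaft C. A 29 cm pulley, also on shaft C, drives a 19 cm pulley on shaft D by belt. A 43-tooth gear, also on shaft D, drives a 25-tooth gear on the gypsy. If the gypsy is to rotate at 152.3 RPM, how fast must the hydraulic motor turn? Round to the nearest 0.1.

486.1 RPM

Overall ratio R = 1.8703 × 4.48 × 0.65517 × 0.5814 = 3.1916.
Required input speed = output speed × R = 152.3 × 3.1916 = 486.08 RPM.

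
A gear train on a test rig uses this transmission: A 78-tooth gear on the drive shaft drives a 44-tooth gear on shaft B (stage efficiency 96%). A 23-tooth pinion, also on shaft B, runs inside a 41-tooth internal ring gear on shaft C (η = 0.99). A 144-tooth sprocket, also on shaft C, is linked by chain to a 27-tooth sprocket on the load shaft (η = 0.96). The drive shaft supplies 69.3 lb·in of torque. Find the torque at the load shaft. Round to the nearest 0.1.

11.9 lb·in

gear mesh 44/78 = 0.5641 → τ = 69.3·0.5641·0.96 = 37.529 lb·in
internal gear 41/23 = 1.7826 → τ = 37.529·1.7826·0.99 = 66.23 lb·in
chain 27/144 = 0.1875 → τ = 66.23·0.1875·0.96 = 11.921 lb·in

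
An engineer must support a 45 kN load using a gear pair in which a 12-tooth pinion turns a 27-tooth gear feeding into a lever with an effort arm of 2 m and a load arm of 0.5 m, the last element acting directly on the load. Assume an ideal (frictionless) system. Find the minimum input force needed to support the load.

5 kN

Gear pair MA = 27/12 = 2.25.
Lever MA = effort arm / load arm = 2/0.5 = 4.
Combined ideal MA = 2.25 × 4 = 9.
Effort = load / MA = 45 / 9 = 5 kN.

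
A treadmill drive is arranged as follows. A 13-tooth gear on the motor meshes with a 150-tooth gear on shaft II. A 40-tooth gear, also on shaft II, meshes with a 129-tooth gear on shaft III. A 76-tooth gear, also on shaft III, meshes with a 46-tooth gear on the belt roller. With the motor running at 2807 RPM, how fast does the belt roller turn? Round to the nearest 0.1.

124.6 RPM

the motor → shaft II (gear mesh, 150/13): 2807 ÷ 11.538 = 243.27 RPM
shaft II → shaft III (gear mesh, 129/40): 243.27 ÷ 3.225 = 75.434 RPM
shaft III → the belt roller (gear mesh, 46/76): 75.434 ÷ 0.60526 = 124.63 RPM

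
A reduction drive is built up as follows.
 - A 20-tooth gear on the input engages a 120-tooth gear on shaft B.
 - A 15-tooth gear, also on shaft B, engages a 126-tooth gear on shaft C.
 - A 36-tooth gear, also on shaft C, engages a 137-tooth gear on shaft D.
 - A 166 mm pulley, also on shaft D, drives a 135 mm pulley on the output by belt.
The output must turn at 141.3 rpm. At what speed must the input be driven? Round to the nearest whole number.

22040 rpm

Overall ratio R = 6 × 8.4 × 3.8056 × 0.81325 = 155.98.
Required input speed = output speed × R = 141.3 × 155.98 = 22040 rpm.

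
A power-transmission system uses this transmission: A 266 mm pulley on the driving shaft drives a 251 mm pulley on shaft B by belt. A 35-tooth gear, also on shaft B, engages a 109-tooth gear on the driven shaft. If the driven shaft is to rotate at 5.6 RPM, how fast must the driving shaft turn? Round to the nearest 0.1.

Overall ratio R = 0.94361 × 3.1143 = 2.9387.
Required input speed = output speed × R = 5.6 × 2.9387 = 16.457 RPM.

16.5 RPM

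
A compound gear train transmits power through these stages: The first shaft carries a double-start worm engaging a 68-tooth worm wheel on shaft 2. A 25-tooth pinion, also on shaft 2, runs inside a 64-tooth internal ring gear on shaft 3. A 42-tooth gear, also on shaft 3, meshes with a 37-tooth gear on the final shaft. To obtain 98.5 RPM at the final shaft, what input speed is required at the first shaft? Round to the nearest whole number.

Overall ratio R = 34 × 2.56 × 0.88095 = 76.678.
Required input speed = output speed × R = 98.5 × 76.678 = 7552.8 RPM.

7553 RPM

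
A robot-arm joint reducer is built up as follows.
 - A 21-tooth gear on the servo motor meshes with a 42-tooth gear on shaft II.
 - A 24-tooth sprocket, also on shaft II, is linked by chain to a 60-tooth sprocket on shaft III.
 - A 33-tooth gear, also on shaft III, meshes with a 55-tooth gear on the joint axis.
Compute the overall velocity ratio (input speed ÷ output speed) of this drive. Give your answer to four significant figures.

Each stage contributes driven/driver: gear mesh 42/21 = 2, chain 60/24 = 2.5, gear mesh 55/33 = 1.6667.
Overall: 2 × 2.5 × 1.6667 = 8.3333.

8.333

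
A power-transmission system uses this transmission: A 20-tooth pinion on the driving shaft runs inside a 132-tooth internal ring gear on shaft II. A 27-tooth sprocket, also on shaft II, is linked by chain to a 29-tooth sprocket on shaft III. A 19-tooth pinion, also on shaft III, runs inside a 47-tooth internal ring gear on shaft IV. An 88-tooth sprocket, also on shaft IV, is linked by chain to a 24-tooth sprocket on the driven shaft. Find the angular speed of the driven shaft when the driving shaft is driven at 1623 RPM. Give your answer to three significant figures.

the driving shaft → shaft II (internal gear, 132/20): 1623 ÷ 6.6 = 245.91 RPM
shaft II → shaft III (chain, 29/27): 245.91 ÷ 1.0741 = 228.95 RPM
shaft III → shaft IV (internal gear, 47/19): 228.95 ÷ 2.4737 = 92.554 RPM
shaft IV → the driven shaft (chain, 24/88): 92.554 ÷ 0.27273 = 339.37 RPM

339 RPM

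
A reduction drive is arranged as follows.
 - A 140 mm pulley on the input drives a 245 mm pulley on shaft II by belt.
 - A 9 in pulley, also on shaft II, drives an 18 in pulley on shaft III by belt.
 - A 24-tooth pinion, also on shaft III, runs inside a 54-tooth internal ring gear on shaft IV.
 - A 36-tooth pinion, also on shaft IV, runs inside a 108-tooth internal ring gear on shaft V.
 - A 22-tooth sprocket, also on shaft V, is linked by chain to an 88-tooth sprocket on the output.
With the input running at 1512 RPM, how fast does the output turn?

16 RPM

the input → shaft II (belt, 245/140): 1512 ÷ 1.75 = 864 RPM
shaft II → shaft III (belt, 18/9): 864 ÷ 2 = 432 RPM
shaft III → shaft IV (internal gear, 54/24): 432 ÷ 2.25 = 192 RPM
shaft IV → shaft V (internal gear, 108/36): 192 ÷ 3 = 64 RPM
shaft V → the output (chain, 88/22): 64 ÷ 4 = 16 RPM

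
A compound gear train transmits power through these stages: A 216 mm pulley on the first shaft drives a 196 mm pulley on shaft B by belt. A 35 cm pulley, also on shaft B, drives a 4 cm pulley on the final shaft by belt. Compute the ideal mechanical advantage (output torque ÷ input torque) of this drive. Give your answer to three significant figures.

Each stage contributes driven/driver: belt 196/216 = 0.90741, belt 4/35 = 0.11429.
Overall: 0.90741 × 0.11429 = 0.1037.

0.104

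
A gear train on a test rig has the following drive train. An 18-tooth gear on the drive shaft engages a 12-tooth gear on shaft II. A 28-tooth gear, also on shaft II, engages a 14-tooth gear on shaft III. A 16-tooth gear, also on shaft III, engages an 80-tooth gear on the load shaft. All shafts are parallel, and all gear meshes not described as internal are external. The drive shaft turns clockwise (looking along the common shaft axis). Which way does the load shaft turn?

counterclockwise

the drive shaft → shaft II: external mesh, 1 reversal → CCW.
shaft II → shaft III: external mesh, 1 reversal → CW.
shaft III → the load shaft: external mesh, 1 reversal → CCW.
3 reversals in total — an odd number — so the load shaft turns opposite to the drive shaft.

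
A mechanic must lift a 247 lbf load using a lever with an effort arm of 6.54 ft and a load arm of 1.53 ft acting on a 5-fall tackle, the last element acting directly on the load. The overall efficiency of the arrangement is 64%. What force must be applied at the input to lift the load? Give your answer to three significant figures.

18.1 lbf

Lever MA = effort arm / load arm = 6.54/1.53 = 4.2745.
Block-and-tackle MA = number of supporting rope parts = 5.
Combined ideal MA = 4.2745 × 5 = 21.373.
Actual MA = 21.373 × 0.64 = 13.678.
Effort = load / actual MA = 247 / 13.678 = 18.058 lbf.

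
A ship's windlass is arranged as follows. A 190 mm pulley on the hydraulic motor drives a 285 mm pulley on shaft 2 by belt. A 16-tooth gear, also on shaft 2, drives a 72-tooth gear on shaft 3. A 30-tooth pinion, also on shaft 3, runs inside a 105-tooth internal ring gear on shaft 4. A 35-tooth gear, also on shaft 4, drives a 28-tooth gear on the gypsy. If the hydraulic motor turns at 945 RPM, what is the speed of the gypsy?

50 RPM

belt 285/190 = 1.5 → 945/1.5 = 630 RPM
gear mesh 72/16 = 4.5 → 630/4.5 = 140 RPM
internal gear 105/30 = 3.5 → 140/3.5 = 40 RPM
gear mesh 28/35 = 0.8 → 40/0.8 = 50 RPM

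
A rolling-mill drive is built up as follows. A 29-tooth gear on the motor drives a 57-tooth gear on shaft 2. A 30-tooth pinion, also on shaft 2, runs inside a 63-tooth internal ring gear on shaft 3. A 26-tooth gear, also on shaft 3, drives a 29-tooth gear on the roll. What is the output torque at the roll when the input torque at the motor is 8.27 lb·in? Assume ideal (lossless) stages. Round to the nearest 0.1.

38.1 lb·in

Gear mesh: ratio = 57/29 = 1.9655; torque at shaft 2 = 8.27 × 1.9655 = 16.255 lb·in.
Internal gear: ratio = 63/30 = 2.1; torque at shaft 3 = 16.255 × 2.1 = 34.135 lb·in.
Gear mesh: ratio = 29/26 = 1.1154; torque at the roll = 34.135 × 1.1154 = 38.074 lb·in.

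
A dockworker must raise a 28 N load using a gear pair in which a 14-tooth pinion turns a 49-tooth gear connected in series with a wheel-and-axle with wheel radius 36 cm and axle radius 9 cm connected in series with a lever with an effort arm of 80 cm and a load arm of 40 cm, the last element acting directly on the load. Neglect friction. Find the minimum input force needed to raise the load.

1 N

Gear pair MA = 49/14 = 3.5.
Wheel-and-axle MA = R/r = 36/9 = 4.
Lever MA = effort arm / load arm = 80/40 = 2.
Combined ideal MA = 3.5 × 4 × 2 = 28.
Effort = load / MA = 28 / 28 = 1 N.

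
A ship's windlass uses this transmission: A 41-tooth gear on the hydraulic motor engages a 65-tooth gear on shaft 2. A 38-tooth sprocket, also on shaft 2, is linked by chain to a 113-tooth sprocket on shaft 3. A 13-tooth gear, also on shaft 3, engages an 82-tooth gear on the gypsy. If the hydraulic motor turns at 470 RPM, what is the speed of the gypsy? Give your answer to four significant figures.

Gear mesh: ratio = 65/41 = 1.5854, so shaft 2 turns at 470 / 1.5854 = 296.46 RPM.
Chain: ratio = 113/38 = 2.9737, so shaft 3 turns at 296.46 / 2.9737 = 99.695 RPM.
Gear mesh: ratio = 82/13 = 6.3077, so the gypsy turns at 99.695 / 6.3077 = 15.805 RPM.

15.81 RPM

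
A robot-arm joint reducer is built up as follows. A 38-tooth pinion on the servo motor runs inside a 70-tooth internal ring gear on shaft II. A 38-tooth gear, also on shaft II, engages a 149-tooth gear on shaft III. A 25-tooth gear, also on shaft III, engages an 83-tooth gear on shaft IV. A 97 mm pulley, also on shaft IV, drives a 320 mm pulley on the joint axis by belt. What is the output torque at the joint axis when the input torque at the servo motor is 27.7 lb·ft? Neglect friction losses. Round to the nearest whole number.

After the internal gear (70/38): 27.7 × 1.8421 = 51.026 lb·ft
After the gear mesh (149/38): 51.026 × 3.9211 = 200.08 lb·ft
After the gear mesh (83/25): 200.08 × 3.32 = 664.26 lb·ft
After the belt (320/97): 664.26 × 3.299 = 2191.4 lb·ft

2191 lb·ft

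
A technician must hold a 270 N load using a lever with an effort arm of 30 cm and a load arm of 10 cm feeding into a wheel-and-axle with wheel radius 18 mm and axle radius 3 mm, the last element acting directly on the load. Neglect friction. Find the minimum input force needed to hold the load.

Lever MA = effort arm / load arm = 30/10 = 3.
Wheel-and-axle MA = R/r = 18/3 = 6.
Combined ideal MA = 3 × 6 = 18.
Effort = load / MA = 270 / 18 = 15 N.

15 N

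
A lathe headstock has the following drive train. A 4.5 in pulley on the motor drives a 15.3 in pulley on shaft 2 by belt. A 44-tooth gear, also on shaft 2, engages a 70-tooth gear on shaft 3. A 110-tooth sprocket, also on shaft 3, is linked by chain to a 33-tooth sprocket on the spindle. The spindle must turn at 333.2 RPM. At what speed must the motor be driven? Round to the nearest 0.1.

540.7 RPM

Overall ratio R = 3.4 × 1.5909 × 0.3 = 1.6227.
Required input speed = output speed × R = 333.2 × 1.6227 = 540.69 RPM.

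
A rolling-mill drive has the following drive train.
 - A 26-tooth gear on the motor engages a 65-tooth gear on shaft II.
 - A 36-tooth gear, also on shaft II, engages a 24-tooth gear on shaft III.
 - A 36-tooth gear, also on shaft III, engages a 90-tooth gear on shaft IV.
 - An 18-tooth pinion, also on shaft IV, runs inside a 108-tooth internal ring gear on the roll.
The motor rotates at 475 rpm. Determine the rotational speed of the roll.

the motor → shaft II (gear mesh, 65/26): 475 ÷ 2.5 = 190 rpm
shaft II → shaft III (gear mesh, 24/36): 190 ÷ 0.66667 = 285 rpm
shaft III → shaft IV (gear mesh, 90/36): 285 ÷ 2.5 = 114 rpm
shaft IV → the roll (internal gear, 108/18): 114 ÷ 6 = 19 rpm

19 rpm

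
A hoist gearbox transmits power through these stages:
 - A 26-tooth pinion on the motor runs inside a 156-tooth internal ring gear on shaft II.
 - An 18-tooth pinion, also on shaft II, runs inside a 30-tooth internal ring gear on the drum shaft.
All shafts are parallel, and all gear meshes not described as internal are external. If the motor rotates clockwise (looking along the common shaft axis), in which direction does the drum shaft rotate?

clockwise

the motor → shaft II: internal mesh, same direction → CW.
shaft II → the drum shaft: internal mesh, same direction → CW.
0 reversals in total — an even number — so the drum shaft turns the same way as the motor.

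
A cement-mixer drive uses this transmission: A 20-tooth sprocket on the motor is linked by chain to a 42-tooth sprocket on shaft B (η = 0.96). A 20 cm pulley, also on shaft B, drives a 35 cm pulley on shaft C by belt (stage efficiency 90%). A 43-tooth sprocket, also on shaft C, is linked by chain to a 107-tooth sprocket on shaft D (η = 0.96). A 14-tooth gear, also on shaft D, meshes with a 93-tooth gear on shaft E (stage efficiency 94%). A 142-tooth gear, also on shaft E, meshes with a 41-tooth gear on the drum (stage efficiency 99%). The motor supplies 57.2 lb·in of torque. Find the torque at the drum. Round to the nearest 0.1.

chain 42/20 = 2.1 → τ = 57.2·2.1·0.96 = 115.32 lb·in
belt 35/20 = 1.75 → τ = 115.32·1.75·0.90 = 181.62 lb·in
chain 107/43 = 2.4884 → τ = 181.62·2.4884·0.96 = 433.86 lb·in
gear mesh 93/14 = 6.6429 → τ = 433.86·6.6429·0.94 = 2709.2 lb·in
gear mesh 41/142 = 0.28873 → τ = 2709.2·0.28873·0.99 = 774.4 lb·in

774.4 lb·in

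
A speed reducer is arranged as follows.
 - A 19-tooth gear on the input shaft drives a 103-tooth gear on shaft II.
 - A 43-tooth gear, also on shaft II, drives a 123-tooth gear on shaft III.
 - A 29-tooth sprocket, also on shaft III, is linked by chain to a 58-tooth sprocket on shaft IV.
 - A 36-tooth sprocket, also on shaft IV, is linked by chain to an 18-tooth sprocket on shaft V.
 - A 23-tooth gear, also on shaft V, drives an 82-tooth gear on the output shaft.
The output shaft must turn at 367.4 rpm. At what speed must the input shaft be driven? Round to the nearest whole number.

20312 rpm

Overall ratio R = 5.4211 × 2.8605 × 2 × 0.5 × 3.5652 = 55.285.
Required input speed = output speed × R = 367.4 × 55.285 = 20312 rpm.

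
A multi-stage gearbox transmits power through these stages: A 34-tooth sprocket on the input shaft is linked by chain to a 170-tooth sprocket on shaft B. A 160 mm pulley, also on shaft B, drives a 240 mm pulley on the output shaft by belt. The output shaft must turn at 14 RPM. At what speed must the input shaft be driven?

105 RPM

Overall ratio R = 5 × 1.5 = 7.5.
Required input speed = output speed × R = 14 × 7.5 = 105 RPM.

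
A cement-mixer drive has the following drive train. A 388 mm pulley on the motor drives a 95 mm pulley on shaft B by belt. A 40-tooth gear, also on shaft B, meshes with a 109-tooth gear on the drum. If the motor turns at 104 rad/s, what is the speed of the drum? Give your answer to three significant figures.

Belt: ratio = 95/388 = 0.24485, so shaft B turns at 104 / 0.24485 = 424.76 rad/s.
Gear mesh: ratio = 109/40 = 2.725, so the drum turns at 424.76 / 2.725 = 155.87 rad/s.

156 rad/s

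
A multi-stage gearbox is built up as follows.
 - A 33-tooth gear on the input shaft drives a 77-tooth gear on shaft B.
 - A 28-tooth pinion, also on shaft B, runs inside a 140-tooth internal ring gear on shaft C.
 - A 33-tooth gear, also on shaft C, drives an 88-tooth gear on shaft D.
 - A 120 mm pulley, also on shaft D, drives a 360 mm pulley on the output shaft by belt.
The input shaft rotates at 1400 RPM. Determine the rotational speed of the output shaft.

Gear mesh: ratio = 77/33 = 2.3333, so shaft B turns at 1400 / 2.3333 = 600 RPM.
Internal gear: ratio = 140/28 = 5, so shaft C turns at 600 / 5 = 120 RPM.
Gear mesh: ratio = 88/33 = 2.6667, so shaft D turns at 120 / 2.6667 = 45 RPM.
Belt: ratio = 360/120 = 3, so the output shaft turns at 45 / 3 = 15 RPM.

15 RPM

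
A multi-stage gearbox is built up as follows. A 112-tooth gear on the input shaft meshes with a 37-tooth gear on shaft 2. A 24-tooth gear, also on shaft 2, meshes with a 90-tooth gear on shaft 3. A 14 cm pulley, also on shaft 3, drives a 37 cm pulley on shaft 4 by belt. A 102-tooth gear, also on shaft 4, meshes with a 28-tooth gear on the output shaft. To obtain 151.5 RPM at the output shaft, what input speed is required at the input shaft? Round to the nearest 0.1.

136.2 RPM

Overall ratio R = 0.33036 × 3.75 × 2.6429 × 0.27451 = 0.89877.
Required input speed = output speed × R = 151.5 × 0.89877 = 136.16 RPM.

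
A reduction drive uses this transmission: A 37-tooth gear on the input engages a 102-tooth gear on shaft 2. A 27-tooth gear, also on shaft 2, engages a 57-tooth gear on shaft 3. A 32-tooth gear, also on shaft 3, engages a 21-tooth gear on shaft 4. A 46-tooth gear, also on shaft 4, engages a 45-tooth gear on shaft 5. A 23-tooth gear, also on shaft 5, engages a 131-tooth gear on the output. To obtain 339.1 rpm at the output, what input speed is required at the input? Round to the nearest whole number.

Overall ratio R = 2.7568 × 2.1111 × 0.65625 × 0.97826 × 5.6957 = 21.28.
Required input speed = output speed × R = 339.1 × 21.28 = 7216.1 rpm.

7216 rpm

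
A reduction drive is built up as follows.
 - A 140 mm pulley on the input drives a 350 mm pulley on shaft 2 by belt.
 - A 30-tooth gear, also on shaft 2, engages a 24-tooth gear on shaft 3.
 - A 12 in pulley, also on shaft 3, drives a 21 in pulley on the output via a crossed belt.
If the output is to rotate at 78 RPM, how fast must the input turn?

Overall ratio R = 2.5 × 0.8 × 1.75 = 3.5.
Required input speed = output speed × R = 78 × 3.5 = 273 RPM.

273 RPM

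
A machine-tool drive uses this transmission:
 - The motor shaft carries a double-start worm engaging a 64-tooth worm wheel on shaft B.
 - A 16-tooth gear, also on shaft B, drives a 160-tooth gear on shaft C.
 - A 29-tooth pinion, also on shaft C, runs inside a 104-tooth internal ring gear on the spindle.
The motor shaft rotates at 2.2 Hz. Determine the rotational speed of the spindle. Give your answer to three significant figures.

0.00192 Hz

the motor shaft → shaft B (worm, 64/2): 2.2 ÷ 32 = 0.06875 Hz
shaft B → shaft C (gear mesh, 160/16): 0.06875 ÷ 10 = 0.006875 Hz
shaft C → the spindle (internal gear, 104/29): 0.006875 ÷ 3.5862 = 0.0019171 Hz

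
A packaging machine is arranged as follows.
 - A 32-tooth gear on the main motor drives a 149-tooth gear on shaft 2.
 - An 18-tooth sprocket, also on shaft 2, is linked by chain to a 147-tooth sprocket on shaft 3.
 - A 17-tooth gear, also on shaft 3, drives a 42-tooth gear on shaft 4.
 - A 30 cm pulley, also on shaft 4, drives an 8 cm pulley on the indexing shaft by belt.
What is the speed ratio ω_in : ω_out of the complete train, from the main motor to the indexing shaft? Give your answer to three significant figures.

25.1

Each stage contributes driven/driver: gear mesh 149/32 = 4.6562, chain 147/18 = 8.1667, gear mesh 42/17 = 2.4706, belt 8/30 = 0.26667.
Overall: 4.6562 × 8.1667 × 2.4706 × 0.26667 = 25.052.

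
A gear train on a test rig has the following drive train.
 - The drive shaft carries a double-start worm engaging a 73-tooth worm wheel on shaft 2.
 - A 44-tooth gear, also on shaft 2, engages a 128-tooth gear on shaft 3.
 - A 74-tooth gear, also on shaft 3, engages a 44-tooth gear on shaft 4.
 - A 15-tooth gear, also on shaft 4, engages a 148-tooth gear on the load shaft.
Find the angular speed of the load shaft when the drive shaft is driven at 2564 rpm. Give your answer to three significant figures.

the drive shaft → shaft 2 (worm, 73/2): 2564 ÷ 36.5 = 70.247 rpm
shaft 2 → shaft 3 (gear mesh, 128/44): 70.247 ÷ 2.9091 = 24.147 rpm
shaft 3 → shaft 4 (gear mesh, 44/74): 24.147 ÷ 0.59459 = 40.611 rpm
shaft 4 → the load shaft (gear mesh, 148/15): 40.611 ÷ 9.8667 = 4.116 rpm

4.12 rpm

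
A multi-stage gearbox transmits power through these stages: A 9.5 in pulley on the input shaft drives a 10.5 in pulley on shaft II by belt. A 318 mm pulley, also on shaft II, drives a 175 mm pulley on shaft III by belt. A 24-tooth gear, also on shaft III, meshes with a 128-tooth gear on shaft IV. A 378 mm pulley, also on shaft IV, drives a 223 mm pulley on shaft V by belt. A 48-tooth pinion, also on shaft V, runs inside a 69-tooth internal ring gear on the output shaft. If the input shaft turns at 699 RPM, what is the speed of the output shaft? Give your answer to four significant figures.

Belt: ratio = 10.5/9.5 = 1.1053, so shaft II turns at 699 / 1.1053 = 632.43 RPM.
Belt: ratio = 175/318 = 0.55031, so shaft III turns at 632.43 / 0.55031 = 1149.2 RPM.
Gear mesh: ratio = 128/24 = 5.3333, so shaft IV turns at 1149.2 / 5.3333 = 215.48 RPM.
Belt: ratio = 223/378 = 0.58995, so shaft V turns at 215.48 / 0.58995 = 365.25 RPM.
Internal gear: ratio = 69/48 = 1.4375, so the output shaft turns at 365.25 / 1.4375 = 254.09 RPM.

254.1 RPM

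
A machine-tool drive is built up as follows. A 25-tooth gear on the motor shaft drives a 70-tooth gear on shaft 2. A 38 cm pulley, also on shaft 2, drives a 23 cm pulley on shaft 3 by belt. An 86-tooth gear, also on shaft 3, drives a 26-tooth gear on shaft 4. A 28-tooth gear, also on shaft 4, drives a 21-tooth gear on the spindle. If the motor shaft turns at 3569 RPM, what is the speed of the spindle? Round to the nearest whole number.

9288 RPM

gear mesh 70/25 = 2.8 → 3569/2.8 = 1274.6 RPM
belt 23/38 = 0.60526 → 1274.6/0.60526 = 2105.9 RPM
gear mesh 26/86 = 0.30233 → 2105.9/0.30233 = 6965.8 RPM
gear mesh 21/28 = 0.75 → 6965.8/0.75 = 9287.7 RPM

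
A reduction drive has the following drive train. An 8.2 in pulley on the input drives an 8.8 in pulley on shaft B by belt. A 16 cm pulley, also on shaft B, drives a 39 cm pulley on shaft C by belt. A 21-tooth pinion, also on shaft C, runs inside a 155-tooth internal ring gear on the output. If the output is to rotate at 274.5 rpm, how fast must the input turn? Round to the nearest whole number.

5300 rpm

Overall ratio R = 1.0732 × 2.4375 × 7.381 = 19.307.
Required input speed = output speed × R = 274.5 × 19.307 = 5299.9 rpm.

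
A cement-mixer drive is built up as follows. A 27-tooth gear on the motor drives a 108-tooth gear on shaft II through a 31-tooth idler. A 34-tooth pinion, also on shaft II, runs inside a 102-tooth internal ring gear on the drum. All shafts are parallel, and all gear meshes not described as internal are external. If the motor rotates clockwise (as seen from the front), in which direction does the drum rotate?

the motor → shaft II: driver → idler → driven is 2 external meshes, 2 reversals → CW.
shaft II → the drum: internal mesh, same direction → CW.
2 reversals in total — an even number — so the drum turns the same way as the motor.

clockwise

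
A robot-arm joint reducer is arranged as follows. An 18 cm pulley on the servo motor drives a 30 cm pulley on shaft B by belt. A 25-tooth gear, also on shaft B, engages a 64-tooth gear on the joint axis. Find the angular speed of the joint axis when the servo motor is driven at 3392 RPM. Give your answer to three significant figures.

the servo motor → shaft B (belt, 30/18): 3392 ÷ 1.6667 = 2035.2 RPM
shaft B → the joint axis (gear mesh, 64/25): 2035.2 ÷ 2.56 = 795 RPM

795 RPM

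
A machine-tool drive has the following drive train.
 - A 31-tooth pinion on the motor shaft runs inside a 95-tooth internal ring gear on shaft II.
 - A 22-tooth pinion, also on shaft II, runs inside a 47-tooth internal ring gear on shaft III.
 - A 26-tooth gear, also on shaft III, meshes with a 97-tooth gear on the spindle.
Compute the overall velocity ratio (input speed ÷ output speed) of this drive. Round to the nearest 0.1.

24.4

Each stage contributes driven/driver: internal gear 95/31 = 3.0645, internal gear 47/22 = 2.1364, gear mesh 97/26 = 3.7308.
Overall: 3.0645 × 2.1364 × 3.7308 = 24.425.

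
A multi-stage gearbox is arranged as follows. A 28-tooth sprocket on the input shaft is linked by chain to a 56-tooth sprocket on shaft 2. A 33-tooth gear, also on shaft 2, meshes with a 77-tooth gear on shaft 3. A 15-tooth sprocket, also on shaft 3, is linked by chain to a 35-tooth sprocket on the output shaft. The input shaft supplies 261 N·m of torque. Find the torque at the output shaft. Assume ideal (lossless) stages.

Chain: ratio = 56/28 = 2; torque at shaft 2 = 261 × 2 = 522 N·m.
Gear mesh: ratio = 77/33 = 2.3333; torque at shaft 3 = 522 × 2.3333 = 1218 N·m.
Chain: ratio = 35/15 = 2.3333; torque at the output shaft = 1218 × 2.3333 = 2842 N·m.

2842 N·m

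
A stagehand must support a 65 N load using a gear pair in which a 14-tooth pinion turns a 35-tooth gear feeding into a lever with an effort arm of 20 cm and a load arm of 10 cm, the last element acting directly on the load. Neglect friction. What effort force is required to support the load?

13 N

Gear pair MA = 35/14 = 2.5.
Lever MA = effort arm / load arm = 20/10 = 2.
Combined ideal MA = 2.5 × 2 = 5.
Effort = load / MA = 65 / 5 = 13 N.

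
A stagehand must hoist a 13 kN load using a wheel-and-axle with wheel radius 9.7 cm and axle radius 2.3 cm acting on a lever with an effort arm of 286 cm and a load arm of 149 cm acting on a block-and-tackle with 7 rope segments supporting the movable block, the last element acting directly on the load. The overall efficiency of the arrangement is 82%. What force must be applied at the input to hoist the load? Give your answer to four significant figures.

Wheel-and-axle MA = R/r = 9.7/2.3 = 4.2174.
Lever MA = effort arm / load arm = 286/149 = 1.9195.
Block-and-tackle MA = number of supporting rope parts = 7.
Combined ideal MA = 4.2174 × 1.9195 × 7 = 56.666.
Actual MA = 56.666 × 0.82 = 46.466.
Effort = load / actual MA = 13 / 46.466 = 0.27977 kN.

0.2798 kN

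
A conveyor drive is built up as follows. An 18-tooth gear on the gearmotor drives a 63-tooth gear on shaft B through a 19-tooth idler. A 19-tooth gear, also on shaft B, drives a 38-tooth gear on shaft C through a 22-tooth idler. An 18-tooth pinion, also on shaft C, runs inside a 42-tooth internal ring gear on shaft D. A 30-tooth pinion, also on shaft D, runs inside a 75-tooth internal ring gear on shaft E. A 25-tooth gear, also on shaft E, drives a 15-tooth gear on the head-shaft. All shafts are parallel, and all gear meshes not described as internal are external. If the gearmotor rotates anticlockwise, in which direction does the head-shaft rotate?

clockwise

the gearmotor → shaft B: driver → idler → driven is 2 external meshes, 2 reversals → CCW.
shaft B → shaft C: driver → idler → driven is 2 external meshes, 2 reversals → CCW.
shaft C → shaft D: internal mesh, same direction → CCW.
shaft D → shaft E: internal mesh, same direction → CCW.
shaft E → the head-shaft: external mesh, 1 reversal → CW.
5 reversals in total — an odd number — so the head-shaft turns opposite to the gearmotor.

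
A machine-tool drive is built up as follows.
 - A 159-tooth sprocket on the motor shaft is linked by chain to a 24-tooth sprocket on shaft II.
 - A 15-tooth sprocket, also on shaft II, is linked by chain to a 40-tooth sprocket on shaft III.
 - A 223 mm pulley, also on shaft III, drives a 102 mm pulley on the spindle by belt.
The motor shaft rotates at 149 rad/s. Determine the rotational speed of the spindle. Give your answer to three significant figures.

the motor shaft → shaft II (chain, 24/159): 149 ÷ 0.15094 = 987.12 rad/s
shaft II → shaft III (chain, 40/15): 987.12 ÷ 2.6667 = 370.17 rad/s
shaft III → the spindle (belt, 102/223): 370.17 ÷ 0.4574 = 809.3 rad/s

809 rad/s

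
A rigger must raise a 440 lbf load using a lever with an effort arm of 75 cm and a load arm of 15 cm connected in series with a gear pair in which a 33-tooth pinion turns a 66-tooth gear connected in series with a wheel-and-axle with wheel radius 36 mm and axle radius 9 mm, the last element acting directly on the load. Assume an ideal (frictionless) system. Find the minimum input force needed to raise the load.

Lever MA = effort arm / load arm = 75/15 = 5.
Gear pair MA = 66/33 = 2.
Wheel-and-axle MA = R/r = 36/9 = 4.
Combined ideal MA = 5 × 2 × 4 = 40.
Effort = load / MA = 440 / 40 = 11 lbf.

11 lbf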